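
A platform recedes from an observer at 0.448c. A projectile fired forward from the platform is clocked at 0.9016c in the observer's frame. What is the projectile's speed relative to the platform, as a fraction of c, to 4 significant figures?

u' ≈ 0.7610c

Inverse velocity addition: u' = (u − v)/(1 − uv/c²)
= (0.9016 − 0.448)/(1 − 0.9016×0.448) = 0.4536/0.596083 = 0.7610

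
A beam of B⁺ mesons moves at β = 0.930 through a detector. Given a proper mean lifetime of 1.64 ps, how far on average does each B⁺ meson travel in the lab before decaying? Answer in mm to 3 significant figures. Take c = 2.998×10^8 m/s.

γ = 1/√(1 − 0.930²) = 2.7206
Dilated lifetime: Δt = γτ₀ = 2.7206 × 1.64 ps = 4.4619 ps
d = vΔt = 0.930c × 4.4619 ps = 2.7881×10^8 m/s × 4.4619×10^-12 s = 1.24 mm

d ≈ 1.24 mm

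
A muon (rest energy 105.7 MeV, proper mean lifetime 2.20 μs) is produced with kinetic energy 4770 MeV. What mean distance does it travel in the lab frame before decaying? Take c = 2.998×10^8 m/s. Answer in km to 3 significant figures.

γ = 1 + K/(m₀c²) = 1 + 4770/105.7 = 46.128
β = √(1 − 1/γ²) = 0.99976
Dilated lifetime: γτ₀ = 46.128 × 2.20 μs = 101.48 μs
d = βc·γτ₀ = 0.99976 × (2.998×10^8 m/s) × 0.00010148 s = 30.4 km

d ≈ 30.4 km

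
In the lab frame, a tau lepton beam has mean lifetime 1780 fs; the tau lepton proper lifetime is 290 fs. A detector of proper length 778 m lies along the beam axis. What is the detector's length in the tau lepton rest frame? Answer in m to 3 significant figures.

Time dilation ⇒ γ = Δt/τ₀ = 1780/290 = 6.1379
Length contraction: L = L₀/γ = 778/6.1379 = 127 m

L ≈ 127 m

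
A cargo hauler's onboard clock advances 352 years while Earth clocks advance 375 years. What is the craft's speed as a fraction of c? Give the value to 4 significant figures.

γ = Δt/τ₀ = 375/352 = 1.06534
β = √(1 − 1/γ²) = √(1 − 1/1.06534²) = 0.3448

β ≈ 0.3448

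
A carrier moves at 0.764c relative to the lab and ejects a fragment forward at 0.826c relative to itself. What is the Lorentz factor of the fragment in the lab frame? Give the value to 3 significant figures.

u_lab = (0.826 + 0.764)/(1 + 0.826×0.764) = 1.590/1.63106 = 0.974824
γ = 1/√(1 − 0.974824²) = 4.48

γ ≈ 4.48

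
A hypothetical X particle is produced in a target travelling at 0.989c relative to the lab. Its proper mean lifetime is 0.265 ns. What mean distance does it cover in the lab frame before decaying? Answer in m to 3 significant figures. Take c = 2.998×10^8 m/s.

d ≈ 0.531 m

γ = 1/√(1 − 0.989²) = 6.7606
Dilated lifetime: Δt = γτ₀ = 6.7606 × 0.265 ns = 1.7916 ns
d = vΔt = 0.989c × 1.7916 ns = 2.9650×10^8 m/s × 1.7916×10^-9 s = 0.531 m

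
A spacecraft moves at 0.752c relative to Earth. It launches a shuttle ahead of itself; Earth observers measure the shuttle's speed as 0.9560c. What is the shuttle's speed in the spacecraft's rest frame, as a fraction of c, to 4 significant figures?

u' ≈ 0.7258c

Inverse velocity addition: u' = (u − v)/(1 − uv/c²)
= (0.9560 − 0.752)/(1 − 0.9560×0.752) = 0.2040/0.281088 = 0.7258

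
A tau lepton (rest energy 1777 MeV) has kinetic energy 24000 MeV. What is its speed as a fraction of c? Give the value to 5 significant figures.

γ = 1 + K/(m₀c²) = 1 + 24000/1777 = 14.50591
β = √(1 − 1/γ²) = 0.99762

β ≈ 0.99762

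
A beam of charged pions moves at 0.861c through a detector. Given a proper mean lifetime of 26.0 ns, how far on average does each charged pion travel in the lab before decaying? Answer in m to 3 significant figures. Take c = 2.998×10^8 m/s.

d ≈ 13.2 m

γ = 1/√(1 − 0.861²) = 1.9662
Dilated lifetime: Δt = γτ₀ = 1.9662 × 26.0 ns = 51.120 ns
d = vΔt = 0.861c × 51.120 ns = 2.5813×10^8 m/s × 5.1120×10^-8 s = 13.2 m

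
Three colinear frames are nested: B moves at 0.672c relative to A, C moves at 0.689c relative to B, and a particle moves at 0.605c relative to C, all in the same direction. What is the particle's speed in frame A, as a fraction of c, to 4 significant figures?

Compose boost 2: (0.689 + 0.672)/(1 + 0.689×0.672) = 1.361/1.46301 = 0.930275
Compose boost 3: (0.605 + 0.930275)/(1 + 0.605×0.930275) = 1.53528/1.56282 = 0.9824

u ≈ 0.9824c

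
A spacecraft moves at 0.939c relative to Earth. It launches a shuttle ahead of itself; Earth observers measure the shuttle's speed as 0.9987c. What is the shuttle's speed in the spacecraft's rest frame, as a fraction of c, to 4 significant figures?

Inverse velocity addition: u' = (u − v)/(1 − uv/c²)
= (0.9987 − 0.939)/(1 − 0.9987×0.939) = 0.05970/0.0622207 = 0.9595

u' ≈ 0.9595c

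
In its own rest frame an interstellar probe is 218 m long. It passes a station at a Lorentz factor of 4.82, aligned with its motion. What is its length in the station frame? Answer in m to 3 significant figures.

γ = 4.82 (given)
Length contraction: L = L₀/γ = 218/4.82 = 45.2 m

L ≈ 45.2 m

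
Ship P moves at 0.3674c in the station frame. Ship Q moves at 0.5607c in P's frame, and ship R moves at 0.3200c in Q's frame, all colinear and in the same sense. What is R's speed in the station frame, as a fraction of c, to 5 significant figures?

Compose boost 2: (0.5607 + 0.3674)/(1 + 0.5607×0.3674) = 0.92810/1.206001 = 0.7695681
Compose boost 3: (0.3200 + 0.7695681)/(1 + 0.3200×0.7695681) = 1.089568/1.246262 = 0.87427

u ≈ 0.87427c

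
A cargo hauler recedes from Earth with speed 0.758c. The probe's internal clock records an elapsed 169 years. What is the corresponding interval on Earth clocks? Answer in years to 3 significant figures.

Δt ≈ 259 years

γ = 1/√(1 − 0.758²) = 1.5331
Time dilation: Δt = γτ₀ = 1.5331 × 169 years = 259 years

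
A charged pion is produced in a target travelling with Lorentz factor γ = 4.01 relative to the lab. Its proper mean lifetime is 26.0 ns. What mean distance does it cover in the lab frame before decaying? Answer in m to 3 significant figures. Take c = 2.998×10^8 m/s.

β = √(1 − 1/γ²) = √(1 − 1/4.01²) = 0.96841
Dilated lifetime: Δt = γτ₀ = 4.01 × 26.0 ns = 104.26 ns
d = vΔt = 0.96841c × 104.26 ns = 2.9033×10^8 m/s × 1.0426×10^-7 s = 30.3 m

d ≈ 30.3 m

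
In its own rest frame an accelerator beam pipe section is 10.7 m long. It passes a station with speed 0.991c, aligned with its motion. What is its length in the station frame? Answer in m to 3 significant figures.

γ = 1/√(1 − 0.991²) = 7.4704
Length contraction: L = L₀/γ = 10.7/7.4704 = 1.43 m

L ≈ 1.43 m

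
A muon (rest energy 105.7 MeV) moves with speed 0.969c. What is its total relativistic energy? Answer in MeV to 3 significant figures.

E ≈ 428 MeV

γ = 1/√(1 − 0.969²) = 4.0476
E = γm₀c² = 4.0476 × 105.7 MeV = 428 MeV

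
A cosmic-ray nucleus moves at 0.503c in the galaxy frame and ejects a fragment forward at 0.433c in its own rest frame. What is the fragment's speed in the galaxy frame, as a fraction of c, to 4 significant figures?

Compose boost 2: (0.433 + 0.503)/(1 + 0.433×0.503) = 0.9360/1.21780 = 0.7686

u ≈ 0.7686c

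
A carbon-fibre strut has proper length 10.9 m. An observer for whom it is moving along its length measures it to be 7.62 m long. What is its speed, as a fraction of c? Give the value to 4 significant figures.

γ = L₀/L = 10.9/7.62 = 1.43045
β = √(1 − 1/γ²) = 0.7150

β ≈ 0.7150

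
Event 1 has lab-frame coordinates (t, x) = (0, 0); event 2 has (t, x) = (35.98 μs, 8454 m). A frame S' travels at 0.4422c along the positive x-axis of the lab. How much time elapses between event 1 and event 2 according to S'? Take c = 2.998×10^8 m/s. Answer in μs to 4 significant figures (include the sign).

γ = 1/√(1 − 0.4422²) = 1.11493
Δt' = γ(Δt − vΔx/c²) = 1.11493 × (35.98 μs − 0.4422×8454 m / (2.998×10^8 m/s))
= 1.11493 × (23.5105 μs) = 26.21 μs

Δt' ≈ 26.21 μs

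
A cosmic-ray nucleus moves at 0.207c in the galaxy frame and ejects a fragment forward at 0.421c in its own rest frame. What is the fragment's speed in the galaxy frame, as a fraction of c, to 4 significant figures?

u ≈ 0.5777c

Compose boost 2: (0.421 + 0.207)/(1 + 0.421×0.207) = 0.6280/1.08715 = 0.5777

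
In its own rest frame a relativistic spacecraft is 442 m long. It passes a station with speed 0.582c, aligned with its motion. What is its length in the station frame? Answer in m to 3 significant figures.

L ≈ 359 m

γ = 1/√(1 − 0.582²) = 1.2297
Length contraction: L = L₀/γ = 442/1.2297 = 359 m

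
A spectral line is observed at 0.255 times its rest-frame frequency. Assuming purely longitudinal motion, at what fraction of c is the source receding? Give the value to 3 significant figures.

f_obs/f_src = √((1−β)/(1+β)) = 0.255  ⇒  (1−β)/(1+β) = 0.065025
β = |1 − D²|/(1 + D²) = |1 − 0.065025|/(1 + 0.065025) = 0.878

β ≈ 0.878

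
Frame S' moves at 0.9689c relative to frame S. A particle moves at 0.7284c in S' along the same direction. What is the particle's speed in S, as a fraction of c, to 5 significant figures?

Relativistic velocity addition: u = (u' + v)/(1 + u'v/c²)
= (0.7284 + 0.9689)/(1 + 0.7284×0.9689) = 1.6973/1.705747 = 0.99505

u ≈ 0.99505c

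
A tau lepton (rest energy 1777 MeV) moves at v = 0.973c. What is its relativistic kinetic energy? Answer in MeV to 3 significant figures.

K ≈ 5920 MeV

γ = 1/√(1 − 0.973²) = 4.3327
K = (γ − 1)m₀c² = (4.3327 − 1) × 1777 MeV = 3.3327 × 1777 MeV = 5920 MeV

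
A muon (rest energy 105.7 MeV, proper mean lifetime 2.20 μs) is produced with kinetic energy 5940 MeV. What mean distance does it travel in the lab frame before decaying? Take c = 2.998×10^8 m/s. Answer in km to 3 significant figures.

d ≈ 37.7 km

γ = 1 + K/(m₀c²) = 1 + 5940/105.7 = 57.197
β = √(1 − 1/γ²) = 0.99985
Dilated lifetime: γτ₀ = 57.197 × 2.20 μs = 125.83 μs
d = βc·γτ₀ = 0.99985 × (2.998×10^8 m/s) × 0.00012583 s = 37.7 km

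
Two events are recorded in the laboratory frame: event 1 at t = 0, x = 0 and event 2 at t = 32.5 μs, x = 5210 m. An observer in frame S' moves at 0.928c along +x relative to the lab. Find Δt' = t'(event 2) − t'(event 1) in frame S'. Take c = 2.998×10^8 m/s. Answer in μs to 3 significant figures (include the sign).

γ = 1/√(1 − 0.928²) = 2.6840
Δt' = γ(Δt − vΔx/c²) = 2.6840 × (32.5 μs − 0.928×5210 m / (2.998×10^8 m/s))
= 2.6840 × (16.373 μs) = 43.9 μs

Δt' ≈ 43.9 μs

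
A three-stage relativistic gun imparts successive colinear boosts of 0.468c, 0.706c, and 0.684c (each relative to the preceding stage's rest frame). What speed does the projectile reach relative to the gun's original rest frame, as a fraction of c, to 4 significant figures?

u ≈ 0.9768c

Compose boost 2: (0.706 + 0.468)/(1 + 0.706×0.468) = 1.174/1.33041 = 0.882436
Compose boost 3: (0.684 + 0.882436)/(1 + 0.684×0.882436) = 1.56644/1.60359 = 0.9768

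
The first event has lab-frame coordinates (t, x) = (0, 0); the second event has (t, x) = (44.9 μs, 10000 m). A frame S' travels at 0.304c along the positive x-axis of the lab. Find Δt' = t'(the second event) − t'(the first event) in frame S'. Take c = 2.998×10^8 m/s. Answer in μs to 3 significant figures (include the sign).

Δt' ≈ 36.5 μs

γ = 1/√(1 − 0.304²) = 1.0497
Δt' = γ(Δt − vΔx/c²) = 1.0497 × (44.9 μs − 0.304×10000 m / (2.998×10^8 m/s))
= 1.0497 × (34.760 μs) = 36.5 μs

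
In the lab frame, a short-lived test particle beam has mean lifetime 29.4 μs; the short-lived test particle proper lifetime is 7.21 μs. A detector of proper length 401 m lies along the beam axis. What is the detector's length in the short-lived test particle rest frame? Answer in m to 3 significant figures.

Time dilation ⇒ γ = Δt/τ₀ = 29.4/7.21 = 4.0777
Length contraction: L = L₀/γ = 401/4.0777 = 98.3 m

L ≈ 98.3 m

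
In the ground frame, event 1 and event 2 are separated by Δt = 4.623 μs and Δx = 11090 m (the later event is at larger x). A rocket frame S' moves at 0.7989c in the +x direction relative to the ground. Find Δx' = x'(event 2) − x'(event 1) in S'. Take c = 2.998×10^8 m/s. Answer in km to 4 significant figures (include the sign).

Δx' ≈ 16.60 km

γ = 1/√(1 − 0.7989²) = 1.66261
Δx' = γ(Δx − vΔt) = 1.66261 × (11090 m − 0.7989×(2.998×10^8 m/s)×4.623×10^-6 s)
= 1.66261 × (9982.74 m) = 16.60 km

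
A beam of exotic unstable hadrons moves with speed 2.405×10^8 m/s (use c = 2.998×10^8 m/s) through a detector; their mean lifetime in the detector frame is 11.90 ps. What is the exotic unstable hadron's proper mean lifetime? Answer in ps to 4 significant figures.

τ₀ ≈ 7.105 ps

β = v/c = 2.405×10^8 / 2.998×10^8 = 0.802201
γ = 1/√(1 − 0.802201²) = 1.67489
Proper time: τ₀ = Δt/γ = 11.90/1.67489 = 7.105 ps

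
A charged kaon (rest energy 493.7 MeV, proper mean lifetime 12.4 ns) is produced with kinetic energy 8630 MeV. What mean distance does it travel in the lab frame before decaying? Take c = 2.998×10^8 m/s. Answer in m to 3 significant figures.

γ = 1 + K/(m₀c²) = 1 + 8630/493.7 = 18.480
β = √(1 − 1/γ²) = 0.99853
Dilated lifetime: γτ₀ = 18.480 × 12.4 ns = 229.16 ns
d = βc·γτ₀ = 0.99853 × (2.998×10^8 m/s) × 2.2916×10^-7 s = 68.6 m

d ≈ 68.6 m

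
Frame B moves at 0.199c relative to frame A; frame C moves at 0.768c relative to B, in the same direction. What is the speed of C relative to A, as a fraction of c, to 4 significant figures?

u ≈ 0.8388c

Compose boost 2: (0.768 + 0.199)/(1 + 0.768×0.199) = 0.9670/1.15283 = 0.8388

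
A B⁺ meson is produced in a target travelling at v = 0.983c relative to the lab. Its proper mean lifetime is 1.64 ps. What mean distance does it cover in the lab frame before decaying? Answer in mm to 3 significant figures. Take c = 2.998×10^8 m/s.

γ = 1/√(1 − 0.983²) = 5.4465
Dilated lifetime: Δt = γτ₀ = 5.4465 × 1.64 ps = 8.9322 ps
d = vΔt = 0.983c × 8.9322 ps = 2.9470×10^8 m/s × 8.9322×10^-12 s = 2.63 mm

d ≈ 2.63 mm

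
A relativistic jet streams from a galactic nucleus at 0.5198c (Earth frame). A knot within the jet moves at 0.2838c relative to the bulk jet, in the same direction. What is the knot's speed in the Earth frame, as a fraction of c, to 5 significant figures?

Relativistic velocity addition: u = (u' + v)/(1 + u'v/c²)
= (0.2838 + 0.5198)/(1 + 0.2838×0.5198) = 0.80360/1.147519 = 0.70029

u ≈ 0.70029c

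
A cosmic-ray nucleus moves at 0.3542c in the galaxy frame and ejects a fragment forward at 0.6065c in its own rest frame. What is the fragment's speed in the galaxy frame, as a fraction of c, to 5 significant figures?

u ≈ 0.79082c

Compose boost 2: (0.6065 + 0.3542)/(1 + 0.6065×0.3542) = 0.96070/1.214822 = 0.79082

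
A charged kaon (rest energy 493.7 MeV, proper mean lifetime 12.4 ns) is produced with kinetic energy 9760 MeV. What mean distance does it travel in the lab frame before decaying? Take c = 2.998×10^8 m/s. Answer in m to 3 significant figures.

γ = 1 + K/(m₀c²) = 1 + 9760/493.7 = 20.769
β = √(1 − 1/γ²) = 0.99884
Dilated lifetime: γτ₀ = 20.769 × 12.4 ns = 257.54 ns
d = βc·γτ₀ = 0.99884 × (2.998×10^8 m/s) × 2.5754×10^-7 s = 77.1 m

d ≈ 77.1 m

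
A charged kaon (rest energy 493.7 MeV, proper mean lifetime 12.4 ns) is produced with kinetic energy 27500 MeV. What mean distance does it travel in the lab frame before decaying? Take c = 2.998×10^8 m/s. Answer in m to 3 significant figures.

d ≈ 211 m

γ = 1 + K/(m₀c²) = 1 + 27500/493.7 = 56.702
β = √(1 − 1/γ²) = 0.99984
Dilated lifetime: γτ₀ = 56.702 × 12.4 ns = 703.10 ns
d = βc·γτ₀ = 0.99984 × (2.998×10^8 m/s) × 7.0310×10^-7 s = 211 m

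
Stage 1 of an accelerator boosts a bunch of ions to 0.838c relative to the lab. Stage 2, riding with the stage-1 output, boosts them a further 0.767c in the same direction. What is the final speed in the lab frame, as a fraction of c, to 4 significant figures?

u ≈ 0.9770c

Compose boost 2: (0.767 + 0.838)/(1 + 0.767×0.838) = 1.605/1.64275 = 0.9770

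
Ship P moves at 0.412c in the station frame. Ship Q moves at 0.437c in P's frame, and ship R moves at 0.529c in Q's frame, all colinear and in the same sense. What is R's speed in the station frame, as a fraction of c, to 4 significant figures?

Compose boost 2: (0.437 + 0.412)/(1 + 0.437×0.412) = 0.8490/1.18004 = 0.719465
Compose boost 3: (0.529 + 0.719465)/(1 + 0.529×0.719465) = 1.24846/1.38060 = 0.9043

u ≈ 0.9043c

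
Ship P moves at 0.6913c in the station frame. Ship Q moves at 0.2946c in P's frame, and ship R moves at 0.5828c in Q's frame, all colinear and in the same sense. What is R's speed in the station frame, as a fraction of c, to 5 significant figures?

Compose boost 2: (0.2946 + 0.6913)/(1 + 0.2946×0.6913) = 0.98590/1.203657 = 0.8190872
Compose boost 3: (0.5828 + 0.8190872)/(1 + 0.5828×0.8190872) = 1.401887/1.477364 = 0.94891

u ≈ 0.94891c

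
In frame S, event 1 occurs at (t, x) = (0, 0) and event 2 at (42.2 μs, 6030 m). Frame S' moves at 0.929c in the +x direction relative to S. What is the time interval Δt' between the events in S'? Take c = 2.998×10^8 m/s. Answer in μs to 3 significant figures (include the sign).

γ = 1/√(1 − 0.929²) = 2.7021
Δt' = γ(Δt − vΔx/c²) = 2.7021 × (42.2 μs − 0.929×6030 m / (2.998×10^8 m/s))
= 2.7021 × (23.515 μs) = 63.5 μs

Δt' ≈ 63.5 μs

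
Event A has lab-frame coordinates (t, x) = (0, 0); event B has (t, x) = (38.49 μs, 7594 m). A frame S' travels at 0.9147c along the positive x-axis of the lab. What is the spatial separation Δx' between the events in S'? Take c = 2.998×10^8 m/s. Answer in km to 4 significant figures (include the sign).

γ = 1/√(1 − 0.9147²) = 2.47443
Δx' = γ(Δx − vΔt) = 2.47443 × (7594 m − 0.9147×(2.998×10^8 m/s)×38.49×10^-6 s)
= 2.47443 × (-2961.00 m) = -7.327 km

Δx' ≈ -7.327 km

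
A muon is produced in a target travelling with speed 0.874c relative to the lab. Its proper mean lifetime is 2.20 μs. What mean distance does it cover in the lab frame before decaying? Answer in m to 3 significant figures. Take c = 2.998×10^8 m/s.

γ = 1/√(1 − 0.874²) = 2.0579
Dilated lifetime: Δt = γτ₀ = 2.0579 × 2.20 μs = 4.5274 μs
d = vΔt = 0.874c × 4.5274 μs = 2.6203×10^8 m/s × 4.5274×10^-6 s = 1190 m

d ≈ 1190 m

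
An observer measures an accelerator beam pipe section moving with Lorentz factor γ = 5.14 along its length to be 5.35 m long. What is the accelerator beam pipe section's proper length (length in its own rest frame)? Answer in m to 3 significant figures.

L₀ ≈ 27.5 m

γ = 5.14 (given)
L₀ = γL = 5.14 × 5.35 = 27.5 m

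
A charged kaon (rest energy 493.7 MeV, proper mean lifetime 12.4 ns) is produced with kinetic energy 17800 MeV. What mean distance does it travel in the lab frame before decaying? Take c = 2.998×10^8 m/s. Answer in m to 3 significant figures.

γ = 1 + K/(m₀c²) = 1 + 17800/493.7 = 37.054
β = √(1 − 1/γ²) = 0.99964
Dilated lifetime: γτ₀ = 37.054 × 12.4 ns = 459.47 ns
d = βc·γτ₀ = 0.99964 × (2.998×10^8 m/s) × 4.5947×10^-7 s = 138 m

d ≈ 138 m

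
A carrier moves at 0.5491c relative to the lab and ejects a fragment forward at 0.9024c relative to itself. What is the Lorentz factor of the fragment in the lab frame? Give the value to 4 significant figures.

u_lab = (0.9024 + 0.5491)/(1 + 0.9024×0.5491) = 1.4515/1.495508 = 0.9705733
γ = 1/√(1 − 0.9705733²) = 4.153

γ ≈ 4.153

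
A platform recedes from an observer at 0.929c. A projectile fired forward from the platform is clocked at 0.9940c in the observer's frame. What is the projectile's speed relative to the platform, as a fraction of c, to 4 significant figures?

Inverse velocity addition: u' = (u − v)/(1 − uv/c²)
= (0.9940 − 0.929)/(1 − 0.9940×0.929) = 0.06500/0.0765740 = 0.8489

u' ≈ 0.8489c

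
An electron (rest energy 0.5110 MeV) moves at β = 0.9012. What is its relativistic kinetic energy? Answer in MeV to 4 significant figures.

K ≈ 0.6680 MeV

γ = 1/√(1 − 0.9012²) = 2.30732
K = (γ − 1)m₀c² = (2.30732 − 1) × 0.5110 MeV = 1.30732 × 0.5110 MeV = 0.6680 MeV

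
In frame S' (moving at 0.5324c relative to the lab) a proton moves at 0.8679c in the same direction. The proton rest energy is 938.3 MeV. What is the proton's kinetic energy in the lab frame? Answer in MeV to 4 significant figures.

K ≈ 2324 MeV

u_lab = (0.8679 + 0.5324)/(1 + 0.8679×0.5324) = 0.9577517
γ = 1/√(1 − 0.9577517²) = 3.47710
K = (γ − 1)m₀c² = (3.47710 − 1) × 938.3 = 2.47710 × 938.3 = 2324 MeV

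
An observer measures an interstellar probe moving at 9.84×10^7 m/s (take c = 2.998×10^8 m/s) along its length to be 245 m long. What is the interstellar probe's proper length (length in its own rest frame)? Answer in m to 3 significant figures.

L₀ ≈ 259 m

β = v/c = 9.84×10^7 / 2.998×10^8 = 0.32822
γ = 1/√(1 − 0.32822²) = 1.0586
L₀ = γL = 1.0586 × 245 = 259 m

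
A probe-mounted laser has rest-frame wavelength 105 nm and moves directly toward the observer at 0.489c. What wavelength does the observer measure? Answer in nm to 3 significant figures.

λ_obs ≈ 61.5 nm

Relativistic Doppler: λ_obs = λ_src √((1−β)/(1+β))
= 105 × √(0.51100/1.4890) = 105 × 0.58582 = 61.5 nm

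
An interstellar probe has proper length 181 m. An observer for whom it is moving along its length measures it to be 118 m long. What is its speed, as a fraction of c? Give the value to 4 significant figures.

γ = L₀/L = 181/118 = 1.53390
β = √(1 − 1/γ²) = 0.7583

β ≈ 0.7583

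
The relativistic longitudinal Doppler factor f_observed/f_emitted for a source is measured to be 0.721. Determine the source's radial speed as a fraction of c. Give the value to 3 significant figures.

f_obs/f_src = √((1−β)/(1+β)) = 0.721  ⇒  (1−β)/(1+β) = 0.51984
β = |1 − D²|/(1 + D²) = |1 − 0.51984|/(1 + 0.51984) = 0.316

β ≈ 0.316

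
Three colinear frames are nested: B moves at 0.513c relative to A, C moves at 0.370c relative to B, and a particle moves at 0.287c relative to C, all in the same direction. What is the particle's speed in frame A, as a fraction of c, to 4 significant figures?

Compose boost 2: (0.370 + 0.513)/(1 + 0.370×0.513) = 0.8830/1.18981 = 0.742135
Compose boost 3: (0.287 + 0.742135)/(1 + 0.287×0.742135) = 1.02914/1.21299 = 0.8484

u ≈ 0.8484c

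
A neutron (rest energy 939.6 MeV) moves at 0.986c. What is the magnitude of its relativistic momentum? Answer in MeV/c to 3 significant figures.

p ≈ 5560 MeV/c

γ = 1/√(1 − 0.986²) = 5.9972
p = γβm₀c = 5.9972 × 0.986 × 939.6 MeV/c = 5560 MeV/c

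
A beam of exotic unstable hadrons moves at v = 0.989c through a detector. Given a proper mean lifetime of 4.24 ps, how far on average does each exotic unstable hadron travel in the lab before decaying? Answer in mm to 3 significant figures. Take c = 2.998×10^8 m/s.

d ≈ 8.50 mm

γ = 1/√(1 − 0.989²) = 6.7606
Dilated lifetime: Δt = γτ₀ = 6.7606 × 4.24 ps = 28.665 ps
d = vΔt = 0.989c × 28.665 ps = 2.9650×10^8 m/s × 2.8665×10^-11 s = 8.50 mm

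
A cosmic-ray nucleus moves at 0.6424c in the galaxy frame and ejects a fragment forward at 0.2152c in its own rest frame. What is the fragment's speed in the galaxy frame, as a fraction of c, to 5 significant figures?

Compose boost 2: (0.2152 + 0.6424)/(1 + 0.2152×0.6424) = 0.85760/1.138244 = 0.75344

u ≈ 0.75344c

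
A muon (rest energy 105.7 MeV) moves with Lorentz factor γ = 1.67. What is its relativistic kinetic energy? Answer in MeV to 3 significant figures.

γ = 1.67 (given)
K = (γ − 1)m₀c² = (1.67 − 1) × 105.7 MeV = 0.67000 × 105.7 MeV = 70.8 MeV

K ≈ 70.8 MeV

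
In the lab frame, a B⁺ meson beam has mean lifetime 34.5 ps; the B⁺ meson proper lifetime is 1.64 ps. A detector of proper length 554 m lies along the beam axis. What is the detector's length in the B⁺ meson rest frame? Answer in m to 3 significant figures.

L ≈ 26.3 m

Time dilation ⇒ γ = Δt/τ₀ = 34.5/1.64 = 21.037
Length contraction: L = L₀/γ = 554/21.037 = 26.3 m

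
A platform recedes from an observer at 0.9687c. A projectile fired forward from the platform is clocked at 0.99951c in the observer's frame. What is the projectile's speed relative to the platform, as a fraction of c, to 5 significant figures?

Inverse velocity addition: u' = (u − v)/(1 − uv/c²)
= (0.99951 − 0.9687)/(1 − 0.99951×0.9687) = 0.030810/0.03177466 = 0.96964

u' ≈ 0.96964c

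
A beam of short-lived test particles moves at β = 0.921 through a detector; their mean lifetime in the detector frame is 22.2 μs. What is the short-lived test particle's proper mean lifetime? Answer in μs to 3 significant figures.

τ₀ ≈ 8.65 μs

γ = 1/√(1 − 0.921²) = 2.5670
Proper time: τ₀ = Δt/γ = 22.2/2.5670 = 8.65 μs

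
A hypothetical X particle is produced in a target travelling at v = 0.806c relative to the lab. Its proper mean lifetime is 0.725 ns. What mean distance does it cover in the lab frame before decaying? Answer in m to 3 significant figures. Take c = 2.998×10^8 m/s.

d ≈ 0.296 m

γ = 1/√(1 − 0.806²) = 1.6894
Dilated lifetime: Δt = γτ₀ = 1.6894 × 0.725 ns = 1.2248 ns
d = vΔt = 0.806c × 1.2248 ns = 2.4164×10^8 m/s × 1.2248×10^-9 s = 0.296 m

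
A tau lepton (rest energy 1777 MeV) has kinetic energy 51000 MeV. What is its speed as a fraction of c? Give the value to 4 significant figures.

γ = 1 + K/(m₀c²) = 1 + 51000/1777 = 29.7001
β = √(1 − 1/γ²) = 0.9994

β ≈ 0.9994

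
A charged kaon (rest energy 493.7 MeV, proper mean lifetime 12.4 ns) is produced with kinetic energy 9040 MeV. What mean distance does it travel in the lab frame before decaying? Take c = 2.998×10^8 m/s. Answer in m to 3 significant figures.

d ≈ 71.7 m

γ = 1 + K/(m₀c²) = 1 + 9040/493.7 = 19.311
β = √(1 − 1/γ²) = 0.99866
Dilated lifetime: γτ₀ = 19.311 × 12.4 ns = 239.45 ns
d = βc·γτ₀ = 0.99866 × (2.998×10^8 m/s) × 2.3945×10^-7 s = 71.7 m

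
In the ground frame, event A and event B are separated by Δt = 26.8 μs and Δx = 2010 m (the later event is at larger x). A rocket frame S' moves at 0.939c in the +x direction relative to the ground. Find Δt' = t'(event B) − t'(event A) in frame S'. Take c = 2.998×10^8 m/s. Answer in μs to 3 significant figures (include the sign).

γ = 1/√(1 − 0.939²) = 2.9077
Δt' = γ(Δt − vΔx/c²) = 2.9077 × (26.8 μs − 0.939×2010 m / (2.998×10^8 m/s))
= 2.9077 × (20.505 μs) = 59.6 μs

Δt' ≈ 59.6 μs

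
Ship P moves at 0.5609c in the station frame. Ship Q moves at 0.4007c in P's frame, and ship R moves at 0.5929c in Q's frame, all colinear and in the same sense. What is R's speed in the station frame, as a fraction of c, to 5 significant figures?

u ≈ 0.94031c

Compose boost 2: (0.4007 + 0.5609)/(1 + 0.4007×0.5609) = 0.96160/1.224753 = 0.7851381
Compose boost 3: (0.5929 + 0.7851381)/(1 + 0.5929×0.7851381) = 1.378038/1.465508 = 0.94031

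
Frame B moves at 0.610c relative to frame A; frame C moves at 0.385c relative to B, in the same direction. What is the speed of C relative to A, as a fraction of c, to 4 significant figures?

u ≈ 0.8058c

Compose boost 2: (0.385 + 0.610)/(1 + 0.385×0.610) = 0.9950/1.23485 = 0.8058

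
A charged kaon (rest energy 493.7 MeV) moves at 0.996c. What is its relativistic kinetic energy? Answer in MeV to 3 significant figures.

K ≈ 5030 MeV

γ = 1/√(1 − 0.996²) = 11.192
K = (γ − 1)m₀c² = (11.192 − 1) × 493.7 MeV = 10.192 × 493.7 MeV = 5030 MeV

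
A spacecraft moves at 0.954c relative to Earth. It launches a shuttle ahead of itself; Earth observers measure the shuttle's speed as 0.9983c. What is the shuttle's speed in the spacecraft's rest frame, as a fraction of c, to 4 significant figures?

Inverse velocity addition: u' = (u − v)/(1 − uv/c²)
= (0.9983 − 0.954)/(1 − 0.9983×0.954) = 0.04430/0.0476218 = 0.9302

u' ≈ 0.9302c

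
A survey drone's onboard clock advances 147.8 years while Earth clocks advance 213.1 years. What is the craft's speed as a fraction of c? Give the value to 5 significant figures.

γ = Δt/τ₀ = 213.1/147.8 = 1.441813
β = √(1 − 1/γ²) = √(1 − 1/1.441813²) = 0.72039

β ≈ 0.72039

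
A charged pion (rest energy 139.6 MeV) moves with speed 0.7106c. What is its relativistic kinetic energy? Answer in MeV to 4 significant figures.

γ = 1/√(1 − 0.7106²) = 1.42127
K = (γ − 1)m₀c² = (1.42127 − 1) × 139.6 MeV = 0.421270 × 139.6 MeV = 58.81 MeV

K ≈ 58.81 MeV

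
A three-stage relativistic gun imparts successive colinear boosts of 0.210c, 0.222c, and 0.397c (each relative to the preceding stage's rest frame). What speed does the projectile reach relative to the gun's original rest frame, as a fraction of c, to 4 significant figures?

u ≈ 0.6957c

Compose boost 2: (0.222 + 0.210)/(1 + 0.222×0.210) = 0.4320/1.04662 = 0.412757
Compose boost 3: (0.397 + 0.412757)/(1 + 0.397×0.412757) = 0.809757/1.16386 = 0.6957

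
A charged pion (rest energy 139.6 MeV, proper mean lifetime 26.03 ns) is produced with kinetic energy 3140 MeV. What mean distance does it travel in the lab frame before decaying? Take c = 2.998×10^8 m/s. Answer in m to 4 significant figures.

d ≈ 183.2 m

γ = 1 + K/(m₀c²) = 1 + 3140/139.6 = 23.4928
β = √(1 − 1/γ²) = 0.999094
Dilated lifetime: γτ₀ = 23.4928 × 26.03 ns = 611.519 ns
d = βc·γτ₀ = 0.999094 × (2.998×10^8 m/s) × 6.11519×10^-7 s = 183.2 m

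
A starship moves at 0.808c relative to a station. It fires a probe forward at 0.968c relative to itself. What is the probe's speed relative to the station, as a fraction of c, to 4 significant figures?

Relativistic velocity addition: u = (u' + v)/(1 + u'v/c²)
= (0.968 + 0.808)/(1 + 0.968×0.808) = 1.776/1.78214 = 0.9966

u ≈ 0.9966c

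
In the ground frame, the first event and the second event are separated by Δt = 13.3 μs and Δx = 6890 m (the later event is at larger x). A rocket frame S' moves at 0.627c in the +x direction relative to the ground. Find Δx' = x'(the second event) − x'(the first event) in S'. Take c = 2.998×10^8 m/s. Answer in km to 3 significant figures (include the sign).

γ = 1/√(1 − 0.627²) = 1.2837
Δx' = γ(Δx − vΔt) = 1.2837 × (6890 m − 0.627×(2.998×10^8 m/s)×13.3×10^-6 s)
= 1.2837 × (4389.9 m) = 5.64 km

Δx' ≈ 5.64 km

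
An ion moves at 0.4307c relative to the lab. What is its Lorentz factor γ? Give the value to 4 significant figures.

γ = 1/√(1 − β²) = 1/√(1 − 0.4307²) = 1/√(0.814498) = 1.108

γ ≈ 1.108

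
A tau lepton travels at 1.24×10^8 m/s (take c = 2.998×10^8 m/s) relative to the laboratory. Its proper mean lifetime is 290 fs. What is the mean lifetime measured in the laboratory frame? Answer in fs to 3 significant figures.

β = v/c = 1.24×10^8 / 2.998×10^8 = 0.41361
γ = 1/√(1 − 0.41361²) = 1.0984
Time dilation: Δt = γτ₀ = 1.0984 × 290 fs = 319 fs

Δt ≈ 319 fs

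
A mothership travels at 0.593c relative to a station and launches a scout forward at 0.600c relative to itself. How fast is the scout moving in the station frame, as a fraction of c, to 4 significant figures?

u ≈ 0.8799c

Compose boost 2: (0.600 + 0.593)/(1 + 0.600×0.593) = 1.193/1.35580 = 0.8799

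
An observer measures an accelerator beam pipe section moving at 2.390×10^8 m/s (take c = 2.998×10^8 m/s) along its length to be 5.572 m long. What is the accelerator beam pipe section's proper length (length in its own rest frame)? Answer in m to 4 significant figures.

β = v/c = 2.390×10^8 / 2.998×10^8 = 0.797198
γ = 1/√(1 − 0.797198²) = 1.65640
L₀ = γL = 1.65640 × 5.572 = 9.229 m

L₀ ≈ 9.229 m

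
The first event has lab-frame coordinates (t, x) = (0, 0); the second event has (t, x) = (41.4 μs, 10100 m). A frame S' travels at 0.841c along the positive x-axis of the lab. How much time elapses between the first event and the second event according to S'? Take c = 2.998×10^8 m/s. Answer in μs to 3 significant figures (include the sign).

Δt' ≈ 24.2 μs

γ = 1/√(1 − 0.841²) = 1.8483
Δt' = γ(Δt − vΔx/c²) = 1.8483 × (41.4 μs − 0.841×10100 m / (2.998×10^8 m/s))
= 1.8483 × (13.067 μs) = 24.2 μs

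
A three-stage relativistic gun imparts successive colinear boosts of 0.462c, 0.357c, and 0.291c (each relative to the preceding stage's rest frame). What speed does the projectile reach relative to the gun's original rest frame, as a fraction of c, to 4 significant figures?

Compose boost 2: (0.357 + 0.462)/(1 + 0.357×0.462) = 0.8190/1.16493 = 0.703044
Compose boost 3: (0.291 + 0.703044)/(1 + 0.291×0.703044) = 0.994044/1.20459 = 0.8252

u ≈ 0.8252c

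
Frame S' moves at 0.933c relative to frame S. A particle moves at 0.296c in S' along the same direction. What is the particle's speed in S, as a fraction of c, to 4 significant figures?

u ≈ 0.9630c

Relativistic velocity addition: u = (u' + v)/(1 + u'v/c²)
= (0.296 + 0.933)/(1 + 0.296×0.933) = 1.229/1.27617 = 0.9630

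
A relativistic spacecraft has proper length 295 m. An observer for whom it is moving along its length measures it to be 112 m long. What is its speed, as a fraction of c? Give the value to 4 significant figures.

β ≈ 0.9251

γ = L₀/L = 295/112 = 2.63393
β = √(1 − 1/γ²) = 0.9251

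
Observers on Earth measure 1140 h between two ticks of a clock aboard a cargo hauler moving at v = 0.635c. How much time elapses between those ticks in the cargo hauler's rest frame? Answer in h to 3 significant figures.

γ = 1/√(1 − 0.635²) = 1.2945
Proper time: τ₀ = Δt/γ = 1140/1.2945 = 881 h

τ₀ ≈ 881 h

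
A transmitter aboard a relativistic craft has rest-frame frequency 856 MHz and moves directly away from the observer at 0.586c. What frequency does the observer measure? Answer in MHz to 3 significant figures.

Relativistic Doppler: f_obs = f_src √((1−β)/(1+β))
= 856 × √(0.41400/1.5860) = 856 × 0.51091 = 437 MHz

f_obs ≈ 437 MHz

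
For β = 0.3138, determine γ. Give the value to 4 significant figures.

γ ≈ 1.053

γ = 1/√(1 − β²) = 1/√(1 − 0.3138²) = 1/√(0.901530) = 1.053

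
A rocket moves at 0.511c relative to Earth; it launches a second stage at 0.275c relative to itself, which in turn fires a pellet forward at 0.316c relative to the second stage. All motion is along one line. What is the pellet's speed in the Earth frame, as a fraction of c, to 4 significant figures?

Compose boost 2: (0.275 + 0.511)/(1 + 0.275×0.511) = 0.7860/1.14053 = 0.689156
Compose boost 3: (0.316 + 0.689156)/(1 + 0.316×0.689156) = 1.00516/1.21777 = 0.8254

u ≈ 0.8254c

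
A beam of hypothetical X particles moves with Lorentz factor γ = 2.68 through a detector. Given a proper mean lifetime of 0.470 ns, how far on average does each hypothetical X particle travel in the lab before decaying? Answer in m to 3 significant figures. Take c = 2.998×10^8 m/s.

β = √(1 − 1/γ²) = √(1 − 1/2.68²) = 0.92778
Dilated lifetime: Δt = γτ₀ = 2.68 × 0.470 ns = 1.2596 ns
d = vΔt = 0.92778c × 1.2596 ns = 2.7815×10^8 m/s × 1.2596×10^-9 s = 0.350 m

d ≈ 0.350 m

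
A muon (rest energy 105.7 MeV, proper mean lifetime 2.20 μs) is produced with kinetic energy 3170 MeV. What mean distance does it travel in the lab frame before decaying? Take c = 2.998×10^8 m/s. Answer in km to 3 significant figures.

γ = 1 + K/(m₀c²) = 1 + 3170/105.7 = 30.991
β = √(1 − 1/γ²) = 0.99948
Dilated lifetime: γτ₀ = 30.991 × 2.20 μs = 68.179 μs
d = βc·γτ₀ = 0.99948 × (2.998×10^8 m/s) × 6.8179×10^-5 s = 20.4 km

d ≈ 20.4 km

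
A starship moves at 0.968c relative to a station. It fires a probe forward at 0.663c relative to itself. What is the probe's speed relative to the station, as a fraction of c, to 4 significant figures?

u ≈ 0.9934c

Relativistic velocity addition: u = (u' + v)/(1 + u'v/c²)
= (0.663 + 0.968)/(1 + 0.663×0.968) = 1.631/1.64178 = 0.9934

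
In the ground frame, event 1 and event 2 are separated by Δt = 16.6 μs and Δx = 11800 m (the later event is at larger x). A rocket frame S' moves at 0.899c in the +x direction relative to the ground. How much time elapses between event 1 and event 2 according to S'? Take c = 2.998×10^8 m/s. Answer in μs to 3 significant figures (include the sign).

Δt' ≈ -42.9 μs

γ = 1/√(1 − 0.899²) = 2.2834
Δt' = γ(Δt − vΔx/c²) = 2.2834 × (16.6 μs − 0.899×11800 m / (2.998×10^8 m/s))
= 2.2834 × (-18.784 μs) = -42.9 μs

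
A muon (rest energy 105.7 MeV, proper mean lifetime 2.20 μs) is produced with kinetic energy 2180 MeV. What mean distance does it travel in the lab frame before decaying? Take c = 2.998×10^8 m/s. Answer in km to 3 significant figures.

γ = 1 + K/(m₀c²) = 1 + 2180/105.7 = 21.624
β = √(1 − 1/γ²) = 0.99893
Dilated lifetime: γτ₀ = 21.624 × 2.20 μs = 47.574 μs
d = βc·γτ₀ = 0.99893 × (2.998×10^8 m/s) × 4.7574×10^-5 s = 14.2 km

d ≈ 14.2 km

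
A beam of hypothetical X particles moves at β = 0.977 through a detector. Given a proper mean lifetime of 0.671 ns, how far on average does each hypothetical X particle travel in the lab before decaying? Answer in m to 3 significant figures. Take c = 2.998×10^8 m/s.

d ≈ 0.922 m

γ = 1/√(1 − 0.977²) = 4.6896
Dilated lifetime: Δt = γτ₀ = 4.6896 × 0.671 ns = 3.1467 ns
d = vΔt = 0.977c × 3.1467 ns = 2.9290×10^8 m/s × 3.1467×10^-9 s = 0.922 m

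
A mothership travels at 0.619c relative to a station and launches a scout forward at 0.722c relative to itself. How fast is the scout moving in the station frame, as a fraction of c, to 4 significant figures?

u ≈ 0.9268c

Compose boost 2: (0.722 + 0.619)/(1 + 0.722×0.619) = 1.341/1.44692 = 0.9268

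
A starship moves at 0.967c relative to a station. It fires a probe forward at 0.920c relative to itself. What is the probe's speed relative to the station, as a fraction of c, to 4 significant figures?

Relativistic velocity addition: u = (u' + v)/(1 + u'v/c²)
= (0.920 + 0.967)/(1 + 0.920×0.967) = 1.887/1.88964 = 0.9986

u ≈ 0.9986c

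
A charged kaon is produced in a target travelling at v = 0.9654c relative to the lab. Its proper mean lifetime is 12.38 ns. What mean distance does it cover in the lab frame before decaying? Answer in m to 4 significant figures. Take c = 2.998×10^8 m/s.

γ = 1/√(1 − 0.9654²) = 3.83474
Dilated lifetime: Δt = γτ₀ = 3.83474 × 12.38 ns = 47.4741 ns
d = vΔt = 0.9654c × 47.4741 ns = 2.89427×10^8 m/s × 4.74741×10^-8 s = 13.74 m

d ≈ 13.74 m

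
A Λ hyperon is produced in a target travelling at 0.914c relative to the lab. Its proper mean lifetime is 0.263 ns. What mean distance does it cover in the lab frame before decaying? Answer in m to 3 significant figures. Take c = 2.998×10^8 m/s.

γ = 1/√(1 − 0.914²) = 2.4648
Dilated lifetime: Δt = γτ₀ = 2.4648 × 0.263 ns = 0.64824 ns
d = vΔt = 0.914c × 0.64824 ns = 2.7402×10^8 m/s × 6.4824×10^-10 s = 0.178 m

d ≈ 0.178 m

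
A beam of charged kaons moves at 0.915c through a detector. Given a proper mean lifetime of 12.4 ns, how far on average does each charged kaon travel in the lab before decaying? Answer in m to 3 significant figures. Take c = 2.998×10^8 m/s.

d ≈ 8.43 m

γ = 1/√(1 − 0.915²) = 2.4786
Dilated lifetime: Δt = γτ₀ = 2.4786 × 12.4 ns = 30.735 ns
d = vΔt = 0.915c × 30.735 ns = 2.7432×10^8 m/s × 3.0735×10^-8 s = 8.43 m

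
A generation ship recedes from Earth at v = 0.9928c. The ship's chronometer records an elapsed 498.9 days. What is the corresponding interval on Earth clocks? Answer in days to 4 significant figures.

γ = 1/√(1 − 0.9928²) = 8.34837
Time dilation: Δt = γτ₀ = 8.34837 × 498.9 days = 4165 days

Δt ≈ 4165 days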